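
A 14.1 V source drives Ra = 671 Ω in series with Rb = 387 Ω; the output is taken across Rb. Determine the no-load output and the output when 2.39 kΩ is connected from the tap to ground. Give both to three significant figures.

Open-circuit: V = 14.1 × 387/(671 + 387) = 5.16 V.
With the load, Rb becomes Rb‖R_L = 333.1 Ω, so V = 14.1 × 333.1/1004 = 4.68 V.

Unloaded: 5.16 V; loaded: 4.68 V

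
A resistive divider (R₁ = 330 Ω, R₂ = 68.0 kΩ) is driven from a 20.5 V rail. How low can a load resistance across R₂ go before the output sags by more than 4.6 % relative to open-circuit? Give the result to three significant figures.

Output resistance R_th = R₁‖R₂ = (330 × 68000)/68330 = 328.4 Ω.
The fractional drop is R_th/(R_th + R_L); requiring this ≤ 0.0460 gives R_L ≥ R_th(1/0.0460 − 1) = 328.4 × 20.74 = 6.81 kΩ.

R_L(min) ≈ 6.81 kΩ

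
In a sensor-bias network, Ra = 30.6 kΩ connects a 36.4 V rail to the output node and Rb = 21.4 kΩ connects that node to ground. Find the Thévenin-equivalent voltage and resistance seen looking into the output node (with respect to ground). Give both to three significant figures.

V_th = 15.0 V, R_th = 12.6 kΩ

V_th is the open-circuit tap voltage: 36.4 × 21.4/(30.6 + 21.4) = 15.0 V.
With the supply zeroed, Ra and Rb appear in parallel from the tap: R_th = Ra‖Rb = (30.6 × 21.4)/52.00 = 12.6 kΩ.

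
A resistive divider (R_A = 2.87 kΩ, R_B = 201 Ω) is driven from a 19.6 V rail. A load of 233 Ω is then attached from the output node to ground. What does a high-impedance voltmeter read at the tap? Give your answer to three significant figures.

The load sits in parallel with R_B: R_B‖R_L = (201 × 233) / (201 + 233) = 107.9 Ω.
V_out = 19.6 × 107.9 / (2870 + 107.9) = 19.6 × 107.9/2978 = 0.710 V.
(Unloaded it would have been 1.28 V.)

V_out ≈ 0.710 V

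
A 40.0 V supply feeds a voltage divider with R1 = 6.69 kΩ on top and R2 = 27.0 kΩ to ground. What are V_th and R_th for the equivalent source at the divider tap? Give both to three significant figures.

V_th = 32.1 V, R_th = 5.36 kΩ

V_th is the open-circuit tap voltage: 40.0 × 27.0/(6.69 + 27.0) = 32.1 V.
With the supply zeroed, R1 and R2 appear in parallel from the tap: R_th = R1‖R2 = (6.69 × 27.0)/33.69 = 5.36 kΩ.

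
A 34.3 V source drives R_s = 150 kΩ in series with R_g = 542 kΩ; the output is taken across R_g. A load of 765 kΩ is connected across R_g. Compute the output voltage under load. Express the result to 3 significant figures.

The load sits in parallel with R_g: R_g‖R_L = (542 × 765) / (542 + 765) = 317.2 kΩ.
V_out = 34.3 × 317.2 / (150 + 317.2) = 34.3 × 317.2/467.2 = 23.3 V.

V_out ≈ 23.3 V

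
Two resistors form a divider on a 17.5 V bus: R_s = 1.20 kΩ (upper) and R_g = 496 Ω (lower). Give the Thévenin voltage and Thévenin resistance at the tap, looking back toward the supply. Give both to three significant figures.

V_th = 5.12 V, R_th = 351 Ω

V_th is the open-circuit tap voltage: 17.5 × 496/(1200 + 496) = 5.12 V.
With the supply zeroed, R_s and R_g appear in parallel from the tap: R_th = R_s‖R_g = (1200 × 496)/1696 = 351 Ω.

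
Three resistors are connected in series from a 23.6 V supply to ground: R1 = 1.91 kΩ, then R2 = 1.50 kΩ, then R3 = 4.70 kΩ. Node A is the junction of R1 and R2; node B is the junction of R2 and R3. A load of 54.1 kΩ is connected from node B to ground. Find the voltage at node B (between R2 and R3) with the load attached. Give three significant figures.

At node B, R3 is in parallel with the load: R3‖R_L = 4.324 kΩ.
Below node A the resistance is R2 + (R3‖R_L) = 5.824 kΩ, so V_A = 23.6 × 5.824/7.734 = 17.77 V.
Then V_B = V_A × (R3‖R_L)/(R2 + R3‖R_L) = 17.77 × 4.324/5.824 = 13.2 V.

V ≈ 13.2 V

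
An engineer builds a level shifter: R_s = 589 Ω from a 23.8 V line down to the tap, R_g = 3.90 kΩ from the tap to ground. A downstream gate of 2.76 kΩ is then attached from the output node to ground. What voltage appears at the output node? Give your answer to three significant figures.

V_out ≈ 17.4 V

The load sits in parallel with R_g: R_g‖R_L = (3900 × 2760) / (3900 + 2760) = 1616 Ω.
V_out = 23.8 × 1616 / (589 + 1616) = 23.8 × 1616/2205 = 17.4 V.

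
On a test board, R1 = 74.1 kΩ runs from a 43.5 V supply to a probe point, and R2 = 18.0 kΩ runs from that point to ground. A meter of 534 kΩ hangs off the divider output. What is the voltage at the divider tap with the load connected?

V_out ≈ 8.28 V

The load sits in parallel with R2: R2‖R_L = (18.0 × 534) / (18.0 + 534) = 17.41 kΩ.
V_out = 43.5 × 17.41 / (74.1 + 17.41) = 43.5 × 17.41/91.51 = 8.28 V.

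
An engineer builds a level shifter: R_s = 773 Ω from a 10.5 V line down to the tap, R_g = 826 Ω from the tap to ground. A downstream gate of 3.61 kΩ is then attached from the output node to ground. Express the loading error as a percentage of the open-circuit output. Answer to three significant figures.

9.96 %

Unloaded V = 10.5 × 826/1599 = 5.4240 V.
Loaded: R_g‖R_L = 672.2 Ω, giving V = 10.5 × 672.2/1445 = 4.8838 V.
Drop = (5.4240 − 4.8838) / 5.4240 = 9.96 %.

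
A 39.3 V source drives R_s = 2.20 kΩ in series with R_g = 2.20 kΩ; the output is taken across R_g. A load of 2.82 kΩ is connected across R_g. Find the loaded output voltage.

V_out ≈ 14.1 V

The load sits in parallel with R_g: R_g‖R_L = (2.20 × 2.82) / (2.20 + 2.82) = 1.236 kΩ.
V_out = 39.3 × 1.236 / (2.20 + 1.236) = 39.3 × 1.236/3.436 = 14.1 V.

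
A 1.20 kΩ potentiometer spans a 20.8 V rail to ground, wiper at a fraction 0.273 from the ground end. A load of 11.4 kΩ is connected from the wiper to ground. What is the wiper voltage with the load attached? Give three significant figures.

The wiper splits the pot into (1−α)R = 872.4 Ω above and αR = 327.6 Ω below.
Lower section ‖ load = 318.4 Ω.
V_wiper = 20.8 × 318.4/(872.4 + 318.4) = 5.56 V.

V ≈ 5.56 V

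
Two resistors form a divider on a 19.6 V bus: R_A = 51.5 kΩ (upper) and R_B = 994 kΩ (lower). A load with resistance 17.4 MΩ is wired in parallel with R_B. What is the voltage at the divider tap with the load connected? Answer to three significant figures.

V_out ≈ 18.6 V

The load sits in parallel with R_B: R_B‖R_L = (994 × 17400) / (994 + 17400) = 940.3 kΩ.
V_out = 19.6 × 940.3 / (51.5 + 940.3) = 19.6 × 940.3/991.8 = 18.6 V.
(Unloaded it would have been 18.6 V.)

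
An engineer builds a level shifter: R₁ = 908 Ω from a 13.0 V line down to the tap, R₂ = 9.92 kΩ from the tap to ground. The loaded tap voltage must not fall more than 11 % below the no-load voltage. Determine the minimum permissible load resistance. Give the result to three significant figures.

R_L(min) ≈ 6.73 kΩ

Output resistance R_th = R₁‖R₂ = (908 × 9920)/10830 = 831.9 Ω.
The fractional drop is R_th/(R_th + R_L); requiring this ≤ 0.110 gives R_L ≥ R_th(1/0.110 − 1) = 831.9 × 8.091 = 6.73 kΩ.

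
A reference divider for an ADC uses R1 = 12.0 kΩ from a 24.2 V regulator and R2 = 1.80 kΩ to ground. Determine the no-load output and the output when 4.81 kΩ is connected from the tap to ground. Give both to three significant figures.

Open-circuit: V = 24.2 × 1.80/(12.0 + 1.80) = 3.16 V.
With the load, R2 becomes R2‖R_L = 1.310 kΩ, so V = 24.2 × 1.310/13.31 = 2.38 V.

Unloaded: 3.16 V; loaded: 2.38 V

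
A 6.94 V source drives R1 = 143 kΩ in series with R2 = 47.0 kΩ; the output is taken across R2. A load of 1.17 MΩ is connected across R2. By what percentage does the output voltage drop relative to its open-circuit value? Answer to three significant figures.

The divider's output (Thévenin) resistance is R1‖R2 = 35.37 kΩ.
Fractional drop under load = R_th/(R_th + R_L) = 35.37 / (35.37 + 1170) = 0.02935.
So the output falls by 2.93 %.

2.93 %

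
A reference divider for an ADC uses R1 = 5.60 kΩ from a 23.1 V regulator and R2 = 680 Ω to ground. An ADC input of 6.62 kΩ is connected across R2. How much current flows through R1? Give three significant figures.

I ≈ 3.72 mA

R2‖R_L = 616.7 Ω, so the source sees R1 + R2‖R_L = 6217 Ω.
I = 23.1 V / 6217 Ω = 3.72 mA.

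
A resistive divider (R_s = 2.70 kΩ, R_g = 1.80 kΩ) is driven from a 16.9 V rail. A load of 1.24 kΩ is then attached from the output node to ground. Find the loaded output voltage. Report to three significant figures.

V_out ≈ 3.61 V

The load sits in parallel with R_g: R_g‖R_L = (1.80 × 1.24) / (1.80 + 1.24) = 0.7342 kΩ.
V_out = 16.9 × 0.7342 / (2.70 + 0.7342) = 16.9 × 0.7342/3.434 = 3.61 V.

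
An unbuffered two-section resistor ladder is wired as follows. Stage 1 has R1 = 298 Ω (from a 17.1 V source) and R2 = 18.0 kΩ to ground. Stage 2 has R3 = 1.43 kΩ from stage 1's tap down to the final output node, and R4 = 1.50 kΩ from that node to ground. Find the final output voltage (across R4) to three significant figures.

Stage 2 presents R3+R4 = 2930 Ω as a load on stage 1's tap.
Stage 1's lower leg becomes R2‖(R3+R4) = 2520 Ω, so V_mid = 17.1 × 2520/2818 = 15.29 V.
Stage 2 is itself unloaded: V_out = V_mid × R4/(R3+R4) = 15.29 × 1500/2930 = 7.83 V.

V_out ≈ 7.83 V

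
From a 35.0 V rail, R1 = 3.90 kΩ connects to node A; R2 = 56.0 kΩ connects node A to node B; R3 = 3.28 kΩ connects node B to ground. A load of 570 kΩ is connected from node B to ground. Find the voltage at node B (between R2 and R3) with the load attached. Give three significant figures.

V ≈ 1.81 V

At node B, R3 is in parallel with the load: R3‖R_L = 3.261 kΩ.
Below node A the resistance is R2 + (R3‖R_L) = 59.26 kΩ, so V_A = 35.0 × 59.26/63.16 = 32.84 V.
Then V_B = V_A × (R3‖R_L)/(R2 + R3‖R_L) = 32.84 × 3.261/59.26 = 1.81 V.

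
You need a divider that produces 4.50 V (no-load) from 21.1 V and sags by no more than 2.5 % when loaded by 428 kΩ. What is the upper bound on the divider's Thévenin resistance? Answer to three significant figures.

Loading drop = R_th/(R_th + R_L) ≤ 0.0250, so R_th ≤ R_L · ε/(1−ε) = 428 kΩ × 0.0250/0.9750 = 11.0 kΩ.
(Any R1, R2 with R2/(R1+R2) = 0.213 and R1‖R2 ≤ 11.0 kΩ will meet the spec.)

R_th ≤ 11.0 kΩ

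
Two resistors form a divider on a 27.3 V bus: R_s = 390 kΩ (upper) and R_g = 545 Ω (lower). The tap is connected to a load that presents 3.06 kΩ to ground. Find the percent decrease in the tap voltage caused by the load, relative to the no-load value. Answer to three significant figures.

15.1 %

Unloaded V = 27.3 × 545/390500 = 0.03810 V.
Loaded: R_g‖R_L = 462.6 Ω, giving V = 27.3 × 462.6/390500 = 0.03234 V.
Drop = (0.03810 − 0.03234) / 0.03810 = 15.1 %.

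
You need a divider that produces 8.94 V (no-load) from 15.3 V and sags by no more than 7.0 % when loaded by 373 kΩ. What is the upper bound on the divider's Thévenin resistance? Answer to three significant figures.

Loading drop = R_th/(R_th + R_L) ≤ 0.0700, so R_th ≤ R_L · ε/(1−ε) = 373 kΩ × 0.0700/0.9300 = 28.1 kΩ.
(Any R1, R2 with R2/(R1+R2) = 0.584 and R1‖R2 ≤ 28.1 kΩ will meet the spec.)

R_th ≤ 28.1 kΩ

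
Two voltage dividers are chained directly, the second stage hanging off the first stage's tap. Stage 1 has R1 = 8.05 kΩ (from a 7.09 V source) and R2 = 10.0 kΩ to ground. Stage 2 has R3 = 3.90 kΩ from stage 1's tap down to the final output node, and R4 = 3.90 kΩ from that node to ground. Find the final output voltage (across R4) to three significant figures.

Stage 2 presents R3+R4 = 7.800 kΩ as a load on stage 1's tap.
Stage 1's lower leg becomes R2‖(R3+R4) = 4.382 kΩ, so V_mid = 7.09 × 4.382/12.43 = 2.499 V.
Stage 2 is itself unloaded: V_out = V_mid × R4/(R3+R4) = 2.499 × 3.90/7.800 = 1.25 V.

V_out ≈ 1.25 V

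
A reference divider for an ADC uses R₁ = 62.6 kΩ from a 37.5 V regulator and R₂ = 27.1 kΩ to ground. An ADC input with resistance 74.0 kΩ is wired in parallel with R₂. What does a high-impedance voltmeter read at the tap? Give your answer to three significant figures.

V_out ≈ 9.02 V

The load sits in parallel with R₂: R₂‖R_L = (27.1 × 74.0) / (27.1 + 74.0) = 19.84 kΩ.
V_out = 37.5 × 19.84 / (62.6 + 19.84) = 37.5 × 19.84/82.44 = 9.02 V.
(Unloaded it would have been 11.3 V.)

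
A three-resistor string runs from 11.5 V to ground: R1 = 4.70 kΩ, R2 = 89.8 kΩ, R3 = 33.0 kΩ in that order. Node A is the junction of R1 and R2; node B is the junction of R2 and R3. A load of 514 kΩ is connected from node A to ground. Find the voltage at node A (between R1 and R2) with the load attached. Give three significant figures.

Below node A the series string R2+R3 = 122.8 kΩ sits in parallel with the 514 kΩ load: 99.12 kΩ.
V_A = 11.5 × 99.12/(4.70 + 99.12) = 11.0 V.

V ≈ 11.0 V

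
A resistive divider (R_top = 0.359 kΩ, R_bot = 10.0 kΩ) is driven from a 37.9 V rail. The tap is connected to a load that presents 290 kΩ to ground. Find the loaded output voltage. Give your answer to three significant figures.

V_out ≈ 36.5 V

The load sits in parallel with R_bot: R_bot‖R_L = (10000 × 290000) / (10000 + 290000) = 9667 Ω.
V_out = 37.9 × 9667 / (359 + 9667) = 37.9 × 9667/10030 = 36.5 V.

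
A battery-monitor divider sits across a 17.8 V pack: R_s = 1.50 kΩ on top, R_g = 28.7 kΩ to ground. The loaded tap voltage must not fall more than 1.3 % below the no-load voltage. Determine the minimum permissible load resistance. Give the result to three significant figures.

Output resistance R_th = R_s‖R_g = (1.50 × 28.7)/30.20 = 1.425 kΩ.
The fractional drop is R_th/(R_th + R_L); requiring this ≤ 0.0130 gives R_L ≥ R_th(1/0.0130 − 1) = 1.425 × 75.92 = 108 kΩ.

R_L(min) ≈ 108 kΩ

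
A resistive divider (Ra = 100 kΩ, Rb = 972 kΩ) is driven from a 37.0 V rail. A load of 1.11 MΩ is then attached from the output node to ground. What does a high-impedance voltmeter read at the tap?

The load sits in parallel with Rb: Rb‖R_L = (972 × 1110) / (972 + 1110) = 518.2 kΩ.
V_out = 37.0 × 518.2 / (100 + 518.2) = 37.0 × 518.2/618.2 = 31.0 V.

V_out ≈ 31.0 V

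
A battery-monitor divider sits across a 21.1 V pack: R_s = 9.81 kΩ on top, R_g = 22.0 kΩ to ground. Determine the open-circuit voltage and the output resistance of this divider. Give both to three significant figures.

V_th is the open-circuit tap voltage: 21.1 × 22.0/(9.81 + 22.0) = 14.6 V.
With the supply zeroed, R_s and R_g appear in parallel from the tap: R_th = R_s‖R_g = (9.81 × 22.0)/31.81 = 6.78 kΩ.

V_th = 14.6 V, R_th = 6.78 kΩ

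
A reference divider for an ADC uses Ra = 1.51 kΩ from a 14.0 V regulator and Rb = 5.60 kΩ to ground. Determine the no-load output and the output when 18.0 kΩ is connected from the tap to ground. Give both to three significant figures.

Open-circuit: V = 14.0 × 5.60/(1.51 + 5.60) = 11.0 V.
With the load, Rb becomes Rb‖R_L = 4.271 kΩ, so V = 14.0 × 4.271/5.781 = 10.3 V.

Unloaded: 11.0 V; loaded: 10.3 V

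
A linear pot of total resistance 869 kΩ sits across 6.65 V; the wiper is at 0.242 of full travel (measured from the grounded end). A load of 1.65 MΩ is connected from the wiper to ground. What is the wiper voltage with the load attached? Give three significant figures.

V ≈ 1.47 V

The wiper splits the pot into (1−α)R = 658.7 kΩ above and αR = 210.3 kΩ below.
Lower section ‖ load = 186.5 kΩ.
V_wiper = 6.65 × 186.5/(658.7 + 186.5) = 1.47 V.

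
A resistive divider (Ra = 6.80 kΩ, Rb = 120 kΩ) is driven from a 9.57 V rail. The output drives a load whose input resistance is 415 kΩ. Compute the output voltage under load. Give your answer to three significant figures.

V_out ≈ 8.92 V

The load sits in parallel with Rb: Rb‖R_L = (120 × 415) / (120 + 415) = 93.08 kΩ.
V_out = 9.57 × 93.08 / (6.80 + 93.08) = 9.57 × 93.08/99.88 = 8.92 V.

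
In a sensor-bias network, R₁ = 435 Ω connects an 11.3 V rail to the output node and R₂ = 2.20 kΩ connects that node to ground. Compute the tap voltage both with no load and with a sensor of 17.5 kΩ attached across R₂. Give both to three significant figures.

Unloaded: 9.43 V; loaded: 9.24 V

Open-circuit: V = 11.3 × 2200/(435 + 2200) = 9.43 V.
With the load, R₂ becomes R₂‖R_L = 1954 Ω, so V = 11.3 × 1954/2389 = 9.24 V.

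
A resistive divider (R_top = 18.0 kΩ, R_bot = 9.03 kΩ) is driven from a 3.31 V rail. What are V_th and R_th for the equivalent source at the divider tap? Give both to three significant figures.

V_th is the open-circuit tap voltage: 3.31 × 9.03/(18.0 + 9.03) = 1.11 V.
With the supply zeroed, R_top and R_bot appear in parallel from the tap: R_th = R_top‖R_bot = (18.0 × 9.03)/27.03 = 6.01 kΩ.

V_th = 1.11 V, R_th = 6.01 kΩ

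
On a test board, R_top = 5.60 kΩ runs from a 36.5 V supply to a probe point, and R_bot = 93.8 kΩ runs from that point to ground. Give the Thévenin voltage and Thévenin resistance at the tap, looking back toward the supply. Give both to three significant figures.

V_th is the open-circuit tap voltage: 36.5 × 93.8/(5.60 + 93.8) = 34.4 V.
With the supply zeroed, R_top and R_bot appear in parallel from the tap: R_th = R_top‖R_bot = (5.60 × 93.8)/99.40 = 5.28 kΩ.

V_th = 34.4 V, R_th = 5.28 kΩ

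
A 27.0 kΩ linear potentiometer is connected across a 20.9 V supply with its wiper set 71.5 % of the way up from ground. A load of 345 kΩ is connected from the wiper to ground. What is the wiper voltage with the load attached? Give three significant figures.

V ≈ 14.7 V

The wiper splits the pot into (1−α)R = 7.695 kΩ above and αR = 19.30 kΩ below.
Lower section ‖ load = 18.28 kΩ.
V_wiper = 20.9 × 18.28/(7.695 + 18.28) = 14.7 V.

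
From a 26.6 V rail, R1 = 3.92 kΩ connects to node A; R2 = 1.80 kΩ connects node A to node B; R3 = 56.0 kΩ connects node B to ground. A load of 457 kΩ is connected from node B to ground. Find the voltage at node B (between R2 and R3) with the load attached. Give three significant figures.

V ≈ 23.9 V

At node B, R3 is in parallel with the load: R3‖R_L = 49.89 kΩ.
Below node A the resistance is R2 + (R3‖R_L) = 51.69 kΩ, so V_A = 26.6 × 51.69/55.61 = 24.72 V.
Then V_B = V_A × (R3‖R_L)/(R2 + R3‖R_L) = 24.72 × 49.89/51.69 = 23.9 V.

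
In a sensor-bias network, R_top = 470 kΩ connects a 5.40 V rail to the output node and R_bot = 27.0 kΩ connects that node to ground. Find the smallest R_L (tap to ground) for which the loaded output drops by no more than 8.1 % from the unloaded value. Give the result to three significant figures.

R_L(min) ≈ 290 kΩ

Output resistance R_th = R_top‖R_bot = (470 × 27.0)/497.0 = 25.53 kΩ.
The fractional drop is R_th/(R_th + R_L); requiring this ≤ 0.0810 gives R_L ≥ R_th(1/0.0810 − 1) = 25.53 × 11.35 = 290 kΩ.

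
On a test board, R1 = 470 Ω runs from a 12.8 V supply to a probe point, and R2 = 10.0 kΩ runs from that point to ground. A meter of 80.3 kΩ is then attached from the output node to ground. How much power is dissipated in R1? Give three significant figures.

Total resistance from the source is R1 + (R2‖R_L) = 9363 Ω, so I = 12.8/9363 Ω = 1.367 mA.
P = I²·R1 = (1.367 mA)² × 470 Ω = 0.878 mW.

P ≈ 0.878 mW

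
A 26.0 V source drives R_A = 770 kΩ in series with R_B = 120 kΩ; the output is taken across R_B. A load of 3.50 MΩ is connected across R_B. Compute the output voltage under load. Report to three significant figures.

The load sits in parallel with R_B: R_B‖R_L = (120 × 3500) / (120 + 3500) = 116.0 kΩ.
V_out = 26.0 × 116.0 / (770 + 116.0) = 26.0 × 116.0/886.0 = 3.40 V.

V_out ≈ 3.40 V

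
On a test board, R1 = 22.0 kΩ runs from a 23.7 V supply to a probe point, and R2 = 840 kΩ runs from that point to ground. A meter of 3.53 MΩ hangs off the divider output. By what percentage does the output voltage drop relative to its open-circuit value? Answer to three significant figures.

The divider's output (Thévenin) resistance is R1‖R2 = 21.44 kΩ.
Fractional drop under load = R_th/(R_th + R_L) = 21.44 / (21.44 + 3530) = 0.006037.
So the output falls by 0.604 %.

0.604 %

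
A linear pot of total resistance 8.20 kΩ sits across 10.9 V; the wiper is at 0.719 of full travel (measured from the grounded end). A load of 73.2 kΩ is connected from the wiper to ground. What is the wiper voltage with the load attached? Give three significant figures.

The wiper splits the pot into (1−α)R = 2.304 kΩ above and αR = 5.896 kΩ below.
Lower section ‖ load = 5.456 kΩ.
V_wiper = 10.9 × 5.456/(2.304 + 5.456) = 7.66 V.

V ≈ 7.66 V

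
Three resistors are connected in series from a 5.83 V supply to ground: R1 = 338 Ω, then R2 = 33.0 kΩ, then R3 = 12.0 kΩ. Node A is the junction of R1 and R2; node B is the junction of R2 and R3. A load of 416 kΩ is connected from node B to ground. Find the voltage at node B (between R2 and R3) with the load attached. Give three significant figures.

V ≈ 1.51 V

At node B, R3 is in parallel with the load: R3‖R_L = 11660 Ω.
Below node A the resistance is R2 + (R3‖R_L) = 44660 Ω, so V_A = 5.83 × 44660/45000 = 5.786 V.
Then V_B = V_A × (R3‖R_L)/(R2 + R3‖R_L) = 5.786 × 11660/44660 = 1.51 V.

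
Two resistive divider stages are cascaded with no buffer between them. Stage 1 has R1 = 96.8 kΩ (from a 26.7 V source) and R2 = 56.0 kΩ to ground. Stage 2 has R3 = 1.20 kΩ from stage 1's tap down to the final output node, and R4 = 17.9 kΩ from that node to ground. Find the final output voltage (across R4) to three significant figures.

Stage 2 presents R3+R4 = 19.10 kΩ as a load on stage 1's tap.
Stage 1's lower leg becomes R2‖(R3+R4) = 14.24 kΩ, so V_mid = 26.7 × 14.24/111.0 = 3.425 V.
Stage 2 is itself unloaded: V_out = V_mid × R4/(R3+R4) = 3.425 × 17.9/19.10 = 3.21 V.

V_out ≈ 3.21 V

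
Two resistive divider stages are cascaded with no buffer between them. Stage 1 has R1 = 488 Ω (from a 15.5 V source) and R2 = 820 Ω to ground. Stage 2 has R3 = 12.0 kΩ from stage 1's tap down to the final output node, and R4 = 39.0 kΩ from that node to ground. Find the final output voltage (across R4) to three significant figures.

V_out ≈ 7.39 V

Stage 2 presents R3+R4 = 51000 Ω as a load on stage 1's tap.
Stage 1's lower leg becomes R2‖(R3+R4) = 807.0 Ω, so V_mid = 15.5 × 807.0/1295 = 9.659 V.
Stage 2 is itself unloaded: V_out = V_mid × R4/(R3+R4) = 9.659 × 39000/51000 = 7.39 V.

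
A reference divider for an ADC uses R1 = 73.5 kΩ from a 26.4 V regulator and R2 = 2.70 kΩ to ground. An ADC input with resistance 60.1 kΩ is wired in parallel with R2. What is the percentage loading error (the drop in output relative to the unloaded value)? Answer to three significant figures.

4.15 %

The divider's output (Thévenin) resistance is R1‖R2 = 2.604 kΩ.
Fractional drop under load = R_th/(R_th + R_L) = 2.604 / (2.604 + 60.1) = 0.04153.
So the output falls by 4.15 %.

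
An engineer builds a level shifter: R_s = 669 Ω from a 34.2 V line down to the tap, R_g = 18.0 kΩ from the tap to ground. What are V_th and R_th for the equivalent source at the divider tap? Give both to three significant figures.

V_th = 33.0 V, R_th = 645 Ω

V_th is the open-circuit tap voltage: 34.2 × 18000/(669 + 18000) = 33.0 V.
With the supply zeroed, R_s and R_g appear in parallel from the tap: R_th = R_s‖R_g = (669 × 18000)/18670 = 645 Ω.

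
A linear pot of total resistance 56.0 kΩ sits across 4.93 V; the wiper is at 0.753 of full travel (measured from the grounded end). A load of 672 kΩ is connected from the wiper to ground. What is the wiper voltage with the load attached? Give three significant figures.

The wiper splits the pot into (1−α)R = 13.83 kΩ above and αR = 42.17 kΩ below.
Lower section ‖ load = 39.68 kΩ.
V_wiper = 4.93 × 39.68/(13.83 + 39.68) = 3.66 V.

V ≈ 3.66 V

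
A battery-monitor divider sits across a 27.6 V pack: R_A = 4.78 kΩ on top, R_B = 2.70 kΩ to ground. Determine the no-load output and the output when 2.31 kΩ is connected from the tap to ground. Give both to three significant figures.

Open-circuit: V = 27.6 × 2.70/(4.78 + 2.70) = 9.96 V.
With the load, R_B becomes R_B‖R_L = 1.245 kΩ, so V = 27.6 × 1.245/6.025 = 5.70 V.

Unloaded: 9.96 V; loaded: 5.70 V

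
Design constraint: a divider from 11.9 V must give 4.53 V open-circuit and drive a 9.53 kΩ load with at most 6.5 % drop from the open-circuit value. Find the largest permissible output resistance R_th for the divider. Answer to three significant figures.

Loading drop = R_th/(R_th + R_L) ≤ 0.0650, so R_th ≤ R_L · ε/(1−ε) = 9.53 kΩ × 0.0650/0.9350 = 663 Ω.

R_th ≤ 663 Ω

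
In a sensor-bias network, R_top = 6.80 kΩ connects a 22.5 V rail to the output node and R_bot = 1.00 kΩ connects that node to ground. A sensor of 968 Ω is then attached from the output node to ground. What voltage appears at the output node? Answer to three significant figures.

The load sits in parallel with R_bot: R_bot‖R_L = (1000 × 968) / (1000 + 968) = 491.9 Ω.
V_out = 22.5 × 491.9 / (6800 + 491.9) = 22.5 × 491.9/7292 = 1.52 V.

V_out ≈ 1.52 V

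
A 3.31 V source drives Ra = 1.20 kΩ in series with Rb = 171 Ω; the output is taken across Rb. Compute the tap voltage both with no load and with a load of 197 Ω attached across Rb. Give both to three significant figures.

Unloaded: 0.413 V; loaded: 0.235 V

Open-circuit: V = 3.31 × 171/(1200 + 171) = 0.413 V.
With the load, Rb becomes Rb‖R_L = 91.54 Ω, so V = 3.31 × 91.54/1292 = 0.235 V.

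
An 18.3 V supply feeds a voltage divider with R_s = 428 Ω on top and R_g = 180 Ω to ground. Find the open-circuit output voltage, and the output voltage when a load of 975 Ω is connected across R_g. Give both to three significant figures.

Open-circuit: V = 18.3 × 180/(428 + 180) = 5.42 V.
With the load, R_g becomes R_g‖R_L = 151.9 Ω, so V = 18.3 × 151.9/579.9 = 4.79 V.

Unloaded: 5.42 V; loaded: 4.79 V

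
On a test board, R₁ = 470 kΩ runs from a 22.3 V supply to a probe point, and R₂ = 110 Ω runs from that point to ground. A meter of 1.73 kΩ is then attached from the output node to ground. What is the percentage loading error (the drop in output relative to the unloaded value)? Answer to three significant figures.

The divider's output (Thévenin) resistance is R₁‖R₂ = 110.0 Ω.
Fractional drop under load = R_th/(R_th + R_L) = 110.0 / (110.0 + 1730) = 0.05977.
So the output falls by 5.98 %.

5.98 %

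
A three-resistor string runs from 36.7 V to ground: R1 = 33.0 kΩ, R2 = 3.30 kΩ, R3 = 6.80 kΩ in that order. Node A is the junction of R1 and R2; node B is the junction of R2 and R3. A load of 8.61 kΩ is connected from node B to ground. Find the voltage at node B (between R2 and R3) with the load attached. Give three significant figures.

V ≈ 3.48 V

At node B, R3 is in parallel with the load: R3‖R_L = 3.799 kΩ.
Below node A the resistance is R2 + (R3‖R_L) = 7.099 kΩ, so V_A = 36.7 × 7.099/40.10 = 6.498 V.
Then V_B = V_A × (R3‖R_L)/(R2 + R3‖R_L) = 6.498 × 3.799/7.099 = 3.48 V.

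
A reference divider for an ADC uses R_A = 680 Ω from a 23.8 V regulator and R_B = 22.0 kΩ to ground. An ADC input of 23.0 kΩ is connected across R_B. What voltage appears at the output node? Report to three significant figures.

The load sits in parallel with R_B: R_B‖R_L = (22000 × 23000) / (22000 + 23000) = 11240 Ω.
V_out = 23.8 × 11240 / (680 + 11240) = 23.8 × 11240/11920 = 22.4 V.

V_out ≈ 22.4 V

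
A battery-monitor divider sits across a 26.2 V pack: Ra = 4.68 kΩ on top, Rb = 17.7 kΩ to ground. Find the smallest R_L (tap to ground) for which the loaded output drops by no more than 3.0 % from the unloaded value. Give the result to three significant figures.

R_L(min) ≈ 120 kΩ

Output resistance R_th = Ra‖Rb = (4.68 × 17.7)/22.38 = 3.701 kΩ.
The fractional drop is R_th/(R_th + R_L); requiring this ≤ 0.0300 gives R_L ≥ R_th(1/0.0300 − 1) = 3.701 × 32.33 = 120 kΩ.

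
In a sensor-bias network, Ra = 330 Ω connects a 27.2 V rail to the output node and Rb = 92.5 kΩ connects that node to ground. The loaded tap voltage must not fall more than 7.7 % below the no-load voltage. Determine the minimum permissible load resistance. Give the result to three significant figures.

R_L(min) ≈ 3.94 kΩ

Output resistance R_th = Ra‖Rb = (330 × 92500)/92830 = 328.8 Ω.
The fractional drop is R_th/(R_th + R_L); requiring this ≤ 0.0770 gives R_L ≥ R_th(1/0.0770 − 1) = 328.8 × 11.99 = 3.94 kΩ.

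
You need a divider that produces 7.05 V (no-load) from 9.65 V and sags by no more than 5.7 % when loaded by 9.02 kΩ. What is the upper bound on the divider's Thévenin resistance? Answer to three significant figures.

R_th ≤ 545 Ω

Loading drop = R_th/(R_th + R_L) ≤ 0.0570, so R_th ≤ R_L · ε/(1−ε) = 9.02 kΩ × 0.0570/0.9430 = 545 Ω.
(Any R1, R2 with R2/(R1+R2) = 0.731 and R1‖R2 ≤ 545 Ω will meet the spec.)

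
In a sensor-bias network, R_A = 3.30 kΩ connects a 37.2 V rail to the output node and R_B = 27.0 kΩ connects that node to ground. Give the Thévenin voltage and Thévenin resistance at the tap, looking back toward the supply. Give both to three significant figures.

V_th = 33.1 V, R_th = 2.94 kΩ

V_th is the open-circuit tap voltage: 37.2 × 27.0/(3.30 + 27.0) = 33.1 V.
With the supply zeroed, R_A and R_B appear in parallel from the tap: R_th = R_A‖R_B = (3.30 × 27.0)/30.30 = 2.94 kΩ.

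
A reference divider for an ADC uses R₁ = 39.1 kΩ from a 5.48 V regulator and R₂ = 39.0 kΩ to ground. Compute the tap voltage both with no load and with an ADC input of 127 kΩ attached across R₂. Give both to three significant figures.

Open-circuit: V = 5.48 × 39.0/(39.1 + 39.0) = 2.74 V.
With the load, R₂ becomes R₂‖R_L = 29.84 kΩ, so V = 5.48 × 29.84/68.94 = 2.37 V.

Unloaded: 2.74 V; loaded: 2.37 V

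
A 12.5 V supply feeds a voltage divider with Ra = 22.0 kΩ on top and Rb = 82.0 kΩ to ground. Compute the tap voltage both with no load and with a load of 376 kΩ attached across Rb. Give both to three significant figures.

Open-circuit: V = 12.5 × 82.0/(22.0 + 82.0) = 9.86 V.
With the load, Rb becomes Rb‖R_L = 67.32 kΩ, so V = 12.5 × 67.32/89.32 = 9.42 V.

Unloaded: 9.86 V; loaded: 9.42 V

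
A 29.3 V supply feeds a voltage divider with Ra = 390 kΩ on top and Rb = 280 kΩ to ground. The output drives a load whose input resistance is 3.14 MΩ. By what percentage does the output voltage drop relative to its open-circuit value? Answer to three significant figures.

The divider's output (Thévenin) resistance is Ra‖Rb = 163.0 kΩ.
Fractional drop under load = R_th/(R_th + R_L) = 163.0 / (163.0 + 3140) = 0.04934.
So the output falls by 4.93 %.

4.93 %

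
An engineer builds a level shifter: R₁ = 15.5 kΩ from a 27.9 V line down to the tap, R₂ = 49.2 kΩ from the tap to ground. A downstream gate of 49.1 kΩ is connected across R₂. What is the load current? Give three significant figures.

R₂‖R_L = 24.57 kΩ; V_out = 27.9 × 24.57/40.07 = 17.11 V.
I_L = V_out / R_L = 17.11 / 49.1 kΩ = 0.348 mA.

I_L ≈ 0.348 mA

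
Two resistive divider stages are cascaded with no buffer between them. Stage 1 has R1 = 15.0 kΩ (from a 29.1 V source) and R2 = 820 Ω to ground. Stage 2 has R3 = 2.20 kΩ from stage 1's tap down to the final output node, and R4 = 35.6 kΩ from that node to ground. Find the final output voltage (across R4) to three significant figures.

Stage 2 presents R3+R4 = 37800 Ω as a load on stage 1's tap.
Stage 1's lower leg becomes R2‖(R3+R4) = 802.6 Ω, so V_mid = 29.1 × 802.6/15800 = 1.478 V.
Stage 2 is itself unloaded: V_out = V_mid × R4/(R3+R4) = 1.478 × 35600/37800 = 1.39 V.

V_out ≈ 1.39 V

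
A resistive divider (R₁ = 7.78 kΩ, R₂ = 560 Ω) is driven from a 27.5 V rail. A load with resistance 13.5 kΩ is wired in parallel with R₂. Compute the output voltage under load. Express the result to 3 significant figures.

V_out ≈ 1.78 V

The load sits in parallel with R₂: R₂‖R_L = (560 × 13500) / (560 + 13500) = 537.7 Ω.
V_out = 27.5 × 537.7 / (7780 + 537.7) = 27.5 × 537.7/8318 = 1.78 V.
(Unloaded it would have been 1.85 V.)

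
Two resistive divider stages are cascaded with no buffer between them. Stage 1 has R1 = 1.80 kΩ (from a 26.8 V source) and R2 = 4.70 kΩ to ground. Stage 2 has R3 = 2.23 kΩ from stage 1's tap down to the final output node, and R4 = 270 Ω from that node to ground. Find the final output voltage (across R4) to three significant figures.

V_out ≈ 1.38 V

Stage 2 presents R3+R4 = 2500 Ω as a load on stage 1's tap.
Stage 1's lower leg becomes R2‖(R3+R4) = 1632 Ω, so V_mid = 26.8 × 1632/3432 = 12.74 V.
Stage 2 is itself unloaded: V_out = V_mid × R4/(R3+R4) = 12.74 × 270/2500 = 1.38 V.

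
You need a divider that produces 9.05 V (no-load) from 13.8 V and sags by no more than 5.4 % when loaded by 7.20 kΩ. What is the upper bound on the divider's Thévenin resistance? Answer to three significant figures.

R_th ≤ 411 Ω

Loading drop = R_th/(R_th + R_L) ≤ 0.0540, so R_th ≤ R_L · ε/(1−ε) = 7.20 kΩ × 0.0540/0.9460 = 411 Ω.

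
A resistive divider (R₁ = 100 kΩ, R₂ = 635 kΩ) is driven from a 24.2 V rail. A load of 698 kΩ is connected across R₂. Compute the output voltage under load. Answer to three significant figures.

V_out ≈ 18.6 V

The load sits in parallel with R₂: R₂‖R_L = (635 × 698) / (635 + 698) = 332.5 kΩ.
V_out = 24.2 × 332.5 / (100 + 332.5) = 24.2 × 332.5/432.5 = 18.6 V.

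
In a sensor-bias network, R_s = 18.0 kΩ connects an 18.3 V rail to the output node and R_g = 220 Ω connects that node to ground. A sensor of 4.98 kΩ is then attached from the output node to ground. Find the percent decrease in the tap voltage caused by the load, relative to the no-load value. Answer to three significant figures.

4.18 %

The divider's output (Thévenin) resistance is R_s‖R_g = 217.3 Ω.
Fractional drop under load = R_th/(R_th + R_L) = 217.3 / (217.3 + 4980) = 0.04182.
So the output falls by 4.18 %.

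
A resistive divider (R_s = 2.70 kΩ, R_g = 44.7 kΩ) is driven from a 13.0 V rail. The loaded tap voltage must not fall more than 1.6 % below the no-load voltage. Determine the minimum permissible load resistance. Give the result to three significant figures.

Output resistance R_th = R_s‖R_g = (2.70 × 44.7)/47.40 = 2.546 kΩ.
The fractional drop is R_th/(R_th + R_L); requiring this ≤ 0.0160 gives R_L ≥ R_th(1/0.0160 − 1) = 2.546 × 61.50 = 157 kΩ.

R_L(min) ≈ 157 kΩ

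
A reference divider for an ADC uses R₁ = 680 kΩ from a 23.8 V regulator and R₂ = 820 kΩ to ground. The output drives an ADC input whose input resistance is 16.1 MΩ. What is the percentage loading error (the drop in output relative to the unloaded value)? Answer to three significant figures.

2.26 %

The divider's output (Thévenin) resistance is R₁‖R₂ = 371.7 kΩ.
Fractional drop under load = R_th/(R_th + R_L) = 371.7 / (371.7 + 16100) = 0.02257.
So the output falls by 2.26 %.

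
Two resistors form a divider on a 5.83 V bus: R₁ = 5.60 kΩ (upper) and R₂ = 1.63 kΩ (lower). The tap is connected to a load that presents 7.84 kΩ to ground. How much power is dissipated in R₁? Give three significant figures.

P ≈ 3.94 mW

Total resistance from the source is R₁ + (R₂‖R_L) = 6.949 kΩ, so I = 5.83/6.949 kΩ = 0.8389 mA.
P = I²·R₁ = (0.8389 mA)² × 5.60 kΩ = 3.94 mW.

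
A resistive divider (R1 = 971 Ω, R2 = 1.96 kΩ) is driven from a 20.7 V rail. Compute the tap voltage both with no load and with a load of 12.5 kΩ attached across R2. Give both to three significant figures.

Open-circuit: V = 20.7 × 1960/(971 + 1960) = 13.8 V.
With the load, R2 becomes R2‖R_L = 1694 Ω, so V = 20.7 × 1694/2665 = 13.2 V.

Unloaded: 13.8 V; loaded: 13.2 V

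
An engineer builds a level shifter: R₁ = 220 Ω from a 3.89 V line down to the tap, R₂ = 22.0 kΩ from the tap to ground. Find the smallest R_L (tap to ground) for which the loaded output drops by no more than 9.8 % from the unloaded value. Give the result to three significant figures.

R_L(min) ≈ 2.00 kΩ

Output resistance R_th = R₁‖R₂ = (220 × 22000)/22220 = 217.8 Ω.
The fractional drop is R_th/(R_th + R_L); requiring this ≤ 0.0980 gives R_L ≥ R_th(1/0.0980 − 1) = 217.8 × 9.204 = 2.00 kΩ.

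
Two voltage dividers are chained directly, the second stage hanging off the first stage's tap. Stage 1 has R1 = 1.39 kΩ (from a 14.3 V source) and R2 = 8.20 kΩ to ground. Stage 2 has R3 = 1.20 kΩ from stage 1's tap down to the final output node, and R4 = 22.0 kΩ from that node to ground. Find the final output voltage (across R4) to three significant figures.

V_out ≈ 11.0 V

Stage 2 presents R3+R4 = 23.20 kΩ as a load on stage 1's tap.
Stage 1's lower leg becomes R2‖(R3+R4) = 6.059 kΩ, so V_mid = 14.3 × 6.059/7.449 = 11.63 V.
Stage 2 is itself unloaded: V_out = V_mid × R4/(R3+R4) = 11.63 × 22.0/23.20 = 11.0 V.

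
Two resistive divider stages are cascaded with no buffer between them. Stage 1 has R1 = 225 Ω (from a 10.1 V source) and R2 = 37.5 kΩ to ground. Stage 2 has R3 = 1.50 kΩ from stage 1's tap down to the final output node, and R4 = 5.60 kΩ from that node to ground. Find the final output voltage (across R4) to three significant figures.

V_out ≈ 7.68 V

Stage 2 presents R3+R4 = 7100 Ω as a load on stage 1's tap.
Stage 1's lower leg becomes R2‖(R3+R4) = 5970 Ω, so V_mid = 10.1 × 5970/6195 = 9.733 V.
Stage 2 is itself unloaded: V_out = V_mid × R4/(R3+R4) = 9.733 × 5600/7100 = 7.68 V.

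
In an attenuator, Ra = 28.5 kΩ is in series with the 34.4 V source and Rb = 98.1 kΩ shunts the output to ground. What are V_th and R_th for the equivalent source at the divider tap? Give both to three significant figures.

V_th = 26.7 V, R_th = 22.1 kΩ

V_th is the open-circuit tap voltage: 34.4 × 98.1/(28.5 + 98.1) = 26.7 V.
With the supply zeroed, Ra and Rb appear in parallel from the tap: R_th = Ra‖Rb = (28.5 × 98.1)/126.6 = 22.1 kΩ.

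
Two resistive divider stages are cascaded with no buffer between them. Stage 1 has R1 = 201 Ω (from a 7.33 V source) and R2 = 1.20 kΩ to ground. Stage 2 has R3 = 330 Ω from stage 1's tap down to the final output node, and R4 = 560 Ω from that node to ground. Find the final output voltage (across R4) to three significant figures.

Stage 2 presents R3+R4 = 890.0 Ω as a load on stage 1's tap.
Stage 1's lower leg becomes R2‖(R3+R4) = 511.0 Ω, so V_mid = 7.33 × 511.0/712.0 = 5.261 V.
Stage 2 is itself unloaded: V_out = V_mid × R4/(R3+R4) = 5.261 × 560/890.0 = 3.31 V.

V_out ≈ 3.31 V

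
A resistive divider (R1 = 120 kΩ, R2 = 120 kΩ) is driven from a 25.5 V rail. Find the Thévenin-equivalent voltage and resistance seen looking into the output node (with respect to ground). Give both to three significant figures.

V_th = 12.8 V, R_th = 60.0 kΩ

V_th is the open-circuit tap voltage: 25.5 × 120/(120 + 120) = 12.8 V.
With the supply zeroed, R1 and R2 appear in parallel from the tap: R_th = R1‖R2 = (120 × 120)/240.0 = 60.0 kΩ.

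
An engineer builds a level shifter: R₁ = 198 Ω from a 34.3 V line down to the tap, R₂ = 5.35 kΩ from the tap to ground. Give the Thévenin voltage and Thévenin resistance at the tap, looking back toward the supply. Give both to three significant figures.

V_th = 33.1 V, R_th = 191 Ω

V_th is the open-circuit tap voltage: 34.3 × 5350/(198 + 5350) = 33.1 V.
With the supply zeroed, R₁ and R₂ appear in parallel from the tap: R_th = R₁‖R₂ = (198 × 5350)/5548 = 191 Ω.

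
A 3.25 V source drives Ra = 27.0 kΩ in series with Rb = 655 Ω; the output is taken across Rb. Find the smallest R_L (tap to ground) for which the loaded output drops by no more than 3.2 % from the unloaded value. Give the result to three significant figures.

Output resistance R_th = Ra‖Rb = (27000 × 655)/27660 = 639.5 Ω.
The fractional drop is R_th/(R_th + R_L); requiring this ≤ 0.0320 gives R_L ≥ R_th(1/0.0320 − 1) = 639.5 × 30.25 = 19.3 kΩ.

R_L(min) ≈ 19.3 kΩ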